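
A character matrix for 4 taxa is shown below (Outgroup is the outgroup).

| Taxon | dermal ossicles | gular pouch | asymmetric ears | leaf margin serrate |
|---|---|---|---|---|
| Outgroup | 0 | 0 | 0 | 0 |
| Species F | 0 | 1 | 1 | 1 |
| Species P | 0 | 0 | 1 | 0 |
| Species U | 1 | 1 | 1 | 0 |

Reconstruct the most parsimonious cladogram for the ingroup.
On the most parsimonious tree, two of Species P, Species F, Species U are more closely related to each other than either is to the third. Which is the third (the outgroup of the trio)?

The outgroup has state '0' for every character, so '1' is the derived state throughout.
dermal ossicles: derived state '1' in Species U only — an autapomorphy, so it tells us nothing about relationships among taxa.
gular pouch (derived state '1') is shared by Species F and Species U — a synapomorphy uniting that clade.
All ingroup taxa share the derived state '1' for asymmetric ears; it defines the ingroup but does not resolve relationships within it.
leaf margin serrate (derived state '1') is unique to Species F (autapomorphy; uninformative for grouping).
Most parsimonious ingroup topology: (Species P,(Species U,Species F)).
Species U and Species F share a more recent common ancestor with each other than either does with Species P, so Species P is the least closely related of the three.

Species P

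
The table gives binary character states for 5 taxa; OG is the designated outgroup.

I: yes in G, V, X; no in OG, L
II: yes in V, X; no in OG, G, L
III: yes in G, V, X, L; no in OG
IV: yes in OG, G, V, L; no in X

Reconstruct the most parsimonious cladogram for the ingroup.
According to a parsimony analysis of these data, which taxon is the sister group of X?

Character polarity is set by the outgroup: the derived state is whichever differs from the outgroup's state, so for IV the derived state is 'no', and for the remaining characters it is 'yes'.
I (derived state 'yes') is shared by G, V, and X — a synapomorphy uniting that clade.
II: derived state 'yes' in V and X only — synapomorphy for {V, X}.
All ingroup taxa share the derived state 'yes' for III; it defines the ingroup but does not resolve relationships within it.
IV: derived state 'no' in X only — an autapomorphy, so it tells us nothing about relationships among taxa.
Most parsimonious ingroup topology: ((G,(X,V)),L).
X and V form a cherry on this tree, so they are sister taxa.

V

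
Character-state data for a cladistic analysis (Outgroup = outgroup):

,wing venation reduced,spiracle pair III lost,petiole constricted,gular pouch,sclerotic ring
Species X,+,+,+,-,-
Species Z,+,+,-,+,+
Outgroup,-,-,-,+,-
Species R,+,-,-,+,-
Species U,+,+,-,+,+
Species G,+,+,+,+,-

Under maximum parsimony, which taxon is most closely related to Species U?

Species Z

Character polarity is set by the outgroup: the derived state is whichever differs from the outgroup's state, so for gular pouch the derived state is '-', and for the remaining characters it is '+'.
wing venation reduced (derived state '+') is shared by all ingroup taxa — unites the whole ingroup.
spiracle pair III lost: derived state '+' in Species G, Species U, Species X, and Species Z only — synapomorphy for {Species G, Species U, Species X, Species Z}.
petiole constricted (derived state '+') is shared by Species G and Species X — a synapomorphy uniting that clade.
gular pouch: derived state '-' in Species X only — an autapomorphy, so it tells us nothing about relationships among taxa.
sclerotic ring: derived state '+' in Species U and Species Z only — synapomorphy for {Species U, Species Z}.
Most parsimonious ingroup topology: (((Species X,Species G),(Species Z,Species U)),Species R).
Species U and Species Z form a cherry on this tree, so they are sister taxa.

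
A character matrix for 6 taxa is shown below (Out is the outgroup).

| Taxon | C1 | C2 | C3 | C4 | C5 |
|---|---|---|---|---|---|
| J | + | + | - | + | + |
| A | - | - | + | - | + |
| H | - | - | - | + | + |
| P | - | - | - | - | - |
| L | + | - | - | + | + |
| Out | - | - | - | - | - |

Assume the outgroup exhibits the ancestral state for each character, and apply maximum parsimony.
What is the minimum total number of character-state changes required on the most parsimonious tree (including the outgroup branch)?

5

The outgroup has state '-' for every character, so '+' is the derived state throughout.
C1 (derived state '+') is shared by J and L — a synapomorphy uniting that clade.
C2: derived state '+' in J only — an autapomorphy, so it tells us nothing about relationships among taxa.
C3 (derived state '+') is unique to A (autapomorphy; uninformative for grouping).
C4: derived state '+' in H, J, and L only — synapomorphy for {H, J, L}.
C5: derived state '+' in A, H, J, and L only — synapomorphy for {A, H, J, L}.
Most parsimonious ingroup topology: ((((J,L),H),A),P).
Changes per character on this tree: C1: 1; C2: 1; C3: 1; C4: 1; C5: 1.
Total = 5.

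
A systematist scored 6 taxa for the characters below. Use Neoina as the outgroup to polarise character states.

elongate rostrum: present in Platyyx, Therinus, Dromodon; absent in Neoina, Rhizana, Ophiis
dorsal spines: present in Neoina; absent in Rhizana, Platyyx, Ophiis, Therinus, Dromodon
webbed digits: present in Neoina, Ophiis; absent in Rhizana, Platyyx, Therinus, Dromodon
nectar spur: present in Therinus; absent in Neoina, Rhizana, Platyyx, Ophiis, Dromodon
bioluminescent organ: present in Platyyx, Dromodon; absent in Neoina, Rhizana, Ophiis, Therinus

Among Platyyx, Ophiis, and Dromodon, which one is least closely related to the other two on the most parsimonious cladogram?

Ophiis

Character polarity is set by the outgroup: the derived state is whichever differs from the outgroup's state, so for dorsal spines, webbed digits the derived state is 'absent', and for the remaining characters it is 'present'.
Only Dromodon, Platyyx, and Therinus show the derived state 'present' for elongate rostrum, supporting them as a clade.
All ingroup taxa share the derived state 'absent' for dorsal spines; it defines the ingroup but does not resolve relationships within it.
webbed digits (derived state 'absent') is shared by Dromodon, Platyyx, Rhizana, and Therinus — a synapomorphy uniting that clade.
nectar spur (derived state 'present') is unique to Therinus (autapomorphy; uninformative for grouping).
bioluminescent organ: derived state 'present' in Dromodon and Platyyx only — synapomorphy for {Dromodon, Platyyx}.
Most parsimonious ingroup topology: ((Rhizana,((Platyyx,Dromodon),Therinus)),Ophiis).
Platyyx and Dromodon share a more recent common ancestor with each other than either does with Ophiis, so Ophiis is the least closely related of the three.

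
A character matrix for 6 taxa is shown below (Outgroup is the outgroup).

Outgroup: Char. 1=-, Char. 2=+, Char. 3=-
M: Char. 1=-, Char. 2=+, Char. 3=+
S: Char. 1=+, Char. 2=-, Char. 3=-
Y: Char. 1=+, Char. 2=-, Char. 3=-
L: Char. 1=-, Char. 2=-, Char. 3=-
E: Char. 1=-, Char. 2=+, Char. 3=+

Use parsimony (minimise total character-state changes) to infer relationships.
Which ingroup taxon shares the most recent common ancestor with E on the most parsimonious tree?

M

Character polarity is set by the outgroup: the derived state is whichever differs from the outgroup's state, so for Char. 2 the derived state is '-', and for the remaining characters it is '+'.
Only S and Y show the derived state '+' for Char. 1, supporting them as a clade.
Only L, S, and Y show the derived state '-' for Char. 2, supporting them as a clade.
Char. 3: derived state '+' in E and M only — synapomorphy for {E, M}.
Most parsimonious ingroup topology: ((M,E),((S,Y),L)).
E and M form a cherry on this tree, so they are sister taxa.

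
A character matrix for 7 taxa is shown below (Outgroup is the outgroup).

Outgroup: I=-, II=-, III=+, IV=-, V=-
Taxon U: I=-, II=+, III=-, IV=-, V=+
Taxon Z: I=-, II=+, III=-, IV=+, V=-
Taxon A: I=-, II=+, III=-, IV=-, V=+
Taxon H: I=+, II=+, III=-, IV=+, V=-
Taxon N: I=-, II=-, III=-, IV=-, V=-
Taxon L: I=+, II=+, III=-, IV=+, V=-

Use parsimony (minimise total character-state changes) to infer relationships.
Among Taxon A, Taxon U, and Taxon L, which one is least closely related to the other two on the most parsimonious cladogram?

Character polarity is set by the outgroup: the derived state is whichever differs from the outgroup's state, so for III the derived state is '-', and for the remaining characters it is '+'.
I: derived state '+' in Taxon H and Taxon L only — synapomorphy for {Taxon H, Taxon L}.
II: derived state '+' in Taxon A, Taxon H, Taxon L, Taxon U, and Taxon Z only — synapomorphy for {Taxon A, Taxon H, Taxon L, Taxon U, Taxon Z}.
III (derived state '-') is shared by all ingroup taxa — unites the whole ingroup.
IV: derived state '+' in Taxon H, Taxon L, and Taxon Z only — synapomorphy for {Taxon H, Taxon L, Taxon Z}.
Only Taxon A and Taxon U show the derived state '+' for V, supporting them as a clade.
Most parsimonious ingroup topology: (((Taxon U,Taxon A),(Taxon Z,(Taxon H,Taxon L))),Taxon N).
Taxon A and Taxon U share a more recent common ancestor with each other than either does with Taxon L, so Taxon L is the least closely related of the three.

Taxon L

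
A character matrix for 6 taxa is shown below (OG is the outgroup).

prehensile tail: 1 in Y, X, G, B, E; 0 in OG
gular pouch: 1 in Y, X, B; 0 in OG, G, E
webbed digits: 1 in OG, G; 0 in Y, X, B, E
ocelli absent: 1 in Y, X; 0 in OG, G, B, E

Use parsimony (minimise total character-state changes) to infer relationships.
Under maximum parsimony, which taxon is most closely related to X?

Character polarity is set by the outgroup: the derived state is whichever differs from the outgroup's state, so for webbed digits the derived state is '0', and for the remaining characters it is '1'.
All ingroup taxa share the derived state '1' for prehensile tail; it defines the ingroup but does not resolve relationships within it.
gular pouch (derived state '1') is shared by B, X, and Y — a synapomorphy uniting that clade.
webbed digits (derived state '0') is shared by B, E, X, and Y — a synapomorphy uniting that clade.
ocelli absent (derived state '1') is shared by X and Y — a synapomorphy uniting that clade.
Most parsimonious ingroup topology: ((((Y,X),B),E),G).
X and Y form a cherry on this tree, so they are sister taxa.

Y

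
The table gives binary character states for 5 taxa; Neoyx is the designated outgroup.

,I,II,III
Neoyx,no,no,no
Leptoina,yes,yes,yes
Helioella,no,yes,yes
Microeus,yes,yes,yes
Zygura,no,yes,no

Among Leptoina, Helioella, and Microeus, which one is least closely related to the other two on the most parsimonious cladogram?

Helioella

The outgroup has state 'no' for every character, so 'yes' is the derived state throughout.
I: derived state 'yes' in Leptoina and Microeus only — synapomorphy for {Leptoina, Microeus}.
All ingroup taxa share the derived state 'yes' for II; it defines the ingroup but does not resolve relationships within it.
Only Helioella, Leptoina, and Microeus show the derived state 'yes' for III, supporting them as a clade.
Most parsimonious ingroup topology: (((Leptoina,Microeus),Helioella),Zygura).
Leptoina and Microeus share a more recent common ancestor with each other than either does with Helioella, so Helioella is the least closely related of the three.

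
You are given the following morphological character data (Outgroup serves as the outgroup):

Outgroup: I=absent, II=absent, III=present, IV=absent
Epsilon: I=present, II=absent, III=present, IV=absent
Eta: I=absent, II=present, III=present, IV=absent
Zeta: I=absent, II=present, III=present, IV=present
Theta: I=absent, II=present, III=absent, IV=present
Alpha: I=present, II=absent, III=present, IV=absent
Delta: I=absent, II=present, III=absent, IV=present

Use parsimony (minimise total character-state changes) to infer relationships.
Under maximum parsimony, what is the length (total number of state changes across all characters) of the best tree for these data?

4

Character polarity is set by the outgroup: the derived state is whichever differs from the outgroup's state, so for III the derived state is 'absent', and for the remaining characters it is 'present'.
Only Alpha and Epsilon show the derived state 'present' for I, supporting them as a clade.
Only Delta, Eta, Theta, and Zeta show the derived state 'present' for II, supporting them as a clade.
Only Delta and Theta show the derived state 'absent' for III, supporting them as a clade.
Only Delta, Theta, and Zeta show the derived state 'present' for IV, supporting them as a clade.
Most parsimonious ingroup topology: ((Epsilon,Alpha),(Eta,(Zeta,(Theta,Delta)))).
Changes per character on this tree: I: 1; II: 1; III: 1; IV: 1.
Total = 4.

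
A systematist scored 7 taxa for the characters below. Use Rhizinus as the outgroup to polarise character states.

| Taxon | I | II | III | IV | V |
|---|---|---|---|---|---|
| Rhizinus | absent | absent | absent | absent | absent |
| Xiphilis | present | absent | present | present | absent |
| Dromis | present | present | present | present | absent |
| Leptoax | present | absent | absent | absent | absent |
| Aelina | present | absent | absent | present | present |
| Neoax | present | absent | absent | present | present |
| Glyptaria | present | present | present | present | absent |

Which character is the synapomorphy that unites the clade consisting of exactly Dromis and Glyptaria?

II

The outgroup has state 'absent' for every character, so 'present' is the derived state throughout.
I (derived state 'present') is shared by all ingroup taxa — unites the whole ingroup.
II (derived state 'present') is shared by Dromis and Glyptaria — a synapomorphy uniting that clade.
III: derived state 'present' in Dromis, Glyptaria, and Xiphilis only — synapomorphy for {Dromis, Glyptaria, Xiphilis}.
IV: derived state 'present' in Aelina, Dromis, Glyptaria, Neoax, and Xiphilis only — synapomorphy for {Aelina, Dromis, Glyptaria, Neoax, Xiphilis}.
V (derived state 'present') is shared by Aelina and Neoax — a synapomorphy uniting that clade.
Most parsimonious ingroup topology: (((Xiphilis,(Dromis,Glyptaria)),(Aelina,Neoax)),Leptoax).
The clade {Dromis, Glyptaria} is supported by II: its derived state 'present' occurs in exactly those taxa and in no other taxon (including the outgroup).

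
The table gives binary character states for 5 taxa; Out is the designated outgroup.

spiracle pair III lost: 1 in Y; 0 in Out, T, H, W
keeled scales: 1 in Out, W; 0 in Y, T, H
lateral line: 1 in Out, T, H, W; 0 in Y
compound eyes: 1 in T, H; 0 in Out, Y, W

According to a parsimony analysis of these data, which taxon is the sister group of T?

H

Character polarity is set by the outgroup: the derived state is whichever differs from the outgroup's state, so for keeled scales, lateral line the derived state is '0', and for the remaining characters it is '1'.
spiracle pair III lost (derived state '1') is unique to Y (autapomorphy; uninformative for grouping).
keeled scales (derived state '0') is shared by H, T, and Y — a synapomorphy uniting that clade.
lateral line: derived state '0' in Y only — an autapomorphy, so it tells us nothing about relationships among taxa.
compound eyes (derived state '1') is shared by H and T — a synapomorphy uniting that clade.
Most parsimonious ingroup topology: ((Y,(T,H)),W).
T and H form a cherry on this tree, so they are sister taxa.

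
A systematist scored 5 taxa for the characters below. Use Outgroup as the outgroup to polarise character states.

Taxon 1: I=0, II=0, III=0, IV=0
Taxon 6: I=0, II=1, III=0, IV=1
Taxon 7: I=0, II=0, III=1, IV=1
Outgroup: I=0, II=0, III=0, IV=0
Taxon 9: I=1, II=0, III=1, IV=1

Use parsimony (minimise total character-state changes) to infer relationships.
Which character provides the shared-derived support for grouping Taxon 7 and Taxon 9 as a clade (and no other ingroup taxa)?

The outgroup has state '0' for every character, so '1' is the derived state throughout.
I: derived state '1' in Taxon 9 only — an autapomorphy, so it tells us nothing about relationships among taxa.
II (derived state '1') is unique to Taxon 6 (autapomorphy; uninformative for grouping).
Only Taxon 7 and Taxon 9 show the derived state '1' for III, supporting them as a clade.
Only Taxon 6, Taxon 7, and Taxon 9 show the derived state '1' for IV, supporting them as a clade.
Most parsimonious ingroup topology: (Taxon 1,((Taxon 9,Taxon 7),Taxon 6)).
The clade {Taxon 7, Taxon 9} is supported by III: its derived state '1' occurs in exactly those taxa and in no other taxon (including the outgroup).

III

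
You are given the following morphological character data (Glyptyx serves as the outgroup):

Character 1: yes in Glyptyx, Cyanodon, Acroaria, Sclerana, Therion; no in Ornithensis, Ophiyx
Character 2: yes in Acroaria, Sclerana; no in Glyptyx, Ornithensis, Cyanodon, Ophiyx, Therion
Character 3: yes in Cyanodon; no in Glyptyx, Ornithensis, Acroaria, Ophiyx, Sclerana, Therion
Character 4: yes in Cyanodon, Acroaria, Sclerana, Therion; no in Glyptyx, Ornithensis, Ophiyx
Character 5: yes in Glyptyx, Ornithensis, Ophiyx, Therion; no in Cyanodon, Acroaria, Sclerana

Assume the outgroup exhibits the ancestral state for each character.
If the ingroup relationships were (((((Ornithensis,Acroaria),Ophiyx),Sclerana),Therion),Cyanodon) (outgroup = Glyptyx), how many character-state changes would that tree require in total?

11

Map each character onto (((((Ornithensis,Acroaria),Ophiyx),Sclerana),Therion),Cyanodon) (rooted by Glyptyx) and count the minimum state changes it requires (Fitch parsimony):
Character 1: 2; Character 2: 2; Character 3: 1; Character 4: 3; Character 5: 3.
Total tree length = 11.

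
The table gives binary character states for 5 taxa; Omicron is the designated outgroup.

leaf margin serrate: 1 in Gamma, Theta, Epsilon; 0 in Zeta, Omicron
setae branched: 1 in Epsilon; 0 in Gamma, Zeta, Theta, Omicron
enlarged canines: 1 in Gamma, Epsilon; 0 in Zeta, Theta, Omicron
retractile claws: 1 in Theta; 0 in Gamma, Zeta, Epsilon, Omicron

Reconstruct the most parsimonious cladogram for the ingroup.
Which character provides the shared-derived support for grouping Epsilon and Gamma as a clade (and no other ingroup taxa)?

The outgroup has state '0' for every character, so '1' is the derived state throughout.
Only Epsilon, Gamma, and Theta show the derived state '1' for leaf margin serrate, supporting them as a clade.
setae branched (derived state '1') is unique to Epsilon (autapomorphy; uninformative for grouping).
enlarged canines: derived state '1' in Epsilon and Gamma only — synapomorphy for {Epsilon, Gamma}.
retractile claws (derived state '1') is unique to Theta (autapomorphy; uninformative for grouping).
Most parsimonious ingroup topology: (((Epsilon,Gamma),Theta),Zeta).
The clade {Epsilon, Gamma} is supported by enlarged canines: its derived state '1' occurs in exactly those taxa and in no other taxon (including the outgroup).

enlarged canines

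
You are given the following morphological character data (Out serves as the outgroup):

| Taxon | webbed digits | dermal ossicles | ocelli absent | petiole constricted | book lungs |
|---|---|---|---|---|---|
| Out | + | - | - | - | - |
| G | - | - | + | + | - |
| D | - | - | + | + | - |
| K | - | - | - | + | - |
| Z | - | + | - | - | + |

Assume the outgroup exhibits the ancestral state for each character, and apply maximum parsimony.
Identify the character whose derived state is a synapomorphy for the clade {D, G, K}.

petiole constricted

Character polarity is set by the outgroup: the derived state is whichever differs from the outgroup's state, so for webbed digits the derived state is '-', and for the remaining characters it is '+'.
All ingroup taxa share the derived state '-' for webbed digits; it defines the ingroup but does not resolve relationships within it.
dermal ossicles (derived state '+') is unique to Z (autapomorphy; uninformative for grouping).
ocelli absent (derived state '+') is shared by D and G — a synapomorphy uniting that clade.
petiole constricted (derived state '+') is shared by D, G, and K — a synapomorphy uniting that clade.
book lungs (derived state '+') is unique to Z (autapomorphy; uninformative for grouping).
Most parsimonious ingroup topology: (((G,D),K),Z).
The clade {D, G, K} is supported by petiole constricted: its derived state '+' occurs in exactly those taxa and in no other taxon (including the outgroup).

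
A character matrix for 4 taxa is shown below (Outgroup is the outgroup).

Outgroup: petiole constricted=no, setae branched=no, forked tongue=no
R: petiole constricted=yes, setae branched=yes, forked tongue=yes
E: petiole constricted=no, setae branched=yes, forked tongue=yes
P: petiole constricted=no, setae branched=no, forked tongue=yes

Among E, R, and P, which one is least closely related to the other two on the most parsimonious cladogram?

The outgroup has state 'no' for every character, so 'yes' is the derived state throughout.
petiole constricted (derived state 'yes') is unique to R (autapomorphy; uninformative for grouping).
setae branched (derived state 'yes') is shared by E and R — a synapomorphy uniting that clade.
All ingroup taxa share the derived state 'yes' for forked tongue; it defines the ingroup but does not resolve relationships within it.
Most parsimonious ingroup topology: ((R,E),P).
E and R share a more recent common ancestor with each other than either does with P, so P is the least closely related of the three.

P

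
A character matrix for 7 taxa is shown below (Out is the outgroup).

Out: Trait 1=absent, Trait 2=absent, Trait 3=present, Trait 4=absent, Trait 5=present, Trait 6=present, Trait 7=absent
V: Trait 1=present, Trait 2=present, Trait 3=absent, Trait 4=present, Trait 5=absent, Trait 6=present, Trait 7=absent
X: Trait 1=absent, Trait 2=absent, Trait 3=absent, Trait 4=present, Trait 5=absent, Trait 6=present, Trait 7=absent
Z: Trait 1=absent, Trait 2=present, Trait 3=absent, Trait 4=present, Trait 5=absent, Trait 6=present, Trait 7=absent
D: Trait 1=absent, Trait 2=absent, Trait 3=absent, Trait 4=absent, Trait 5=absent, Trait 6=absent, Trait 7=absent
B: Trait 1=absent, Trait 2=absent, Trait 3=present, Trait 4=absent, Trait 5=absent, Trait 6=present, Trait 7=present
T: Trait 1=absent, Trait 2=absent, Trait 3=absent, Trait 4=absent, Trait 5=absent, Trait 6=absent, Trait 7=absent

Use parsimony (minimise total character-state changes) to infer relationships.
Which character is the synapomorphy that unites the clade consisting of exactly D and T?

Trait 6

Character polarity is set by the outgroup: the derived state is whichever differs from the outgroup's state, so for Trait 3, Trait 5, Trait 6 the derived state is 'absent', and for the remaining characters it is 'present'.
Trait 1 (derived state 'present') is unique to V (autapomorphy; uninformative for grouping).
Trait 2: derived state 'present' in V and Z only — synapomorphy for {V, Z}.
Trait 3 (derived state 'absent') is shared by D, T, V, X, and Z — a synapomorphy uniting that clade.
Trait 4 (derived state 'present') is shared by V, X, and Z — a synapomorphy uniting that clade.
All ingroup taxa share the derived state 'absent' for Trait 5; it defines the ingroup but does not resolve relationships within it.
Trait 6: derived state 'absent' in D and T only — synapomorphy for {D, T}.
Trait 7 (derived state 'present') is unique to B (autapomorphy; uninformative for grouping).
Most parsimonious ingroup topology: ((((V,Z),X),(D,T)),B).
The clade {D, T} is supported by Trait 6: its derived state 'absent' occurs in exactly those taxa and in no other taxon (including the outgroup).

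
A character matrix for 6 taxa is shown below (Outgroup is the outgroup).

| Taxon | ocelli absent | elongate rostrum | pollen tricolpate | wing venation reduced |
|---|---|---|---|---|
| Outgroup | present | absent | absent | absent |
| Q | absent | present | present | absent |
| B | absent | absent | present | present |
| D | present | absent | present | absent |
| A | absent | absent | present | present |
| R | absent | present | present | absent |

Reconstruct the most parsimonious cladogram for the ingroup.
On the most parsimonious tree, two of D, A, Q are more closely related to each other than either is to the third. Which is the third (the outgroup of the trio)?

Character polarity is set by the outgroup: the derived state is whichever differs from the outgroup's state, so for ocelli absent the derived state is 'absent', and for the remaining characters it is 'present'.
ocelli absent: derived state 'absent' in A, B, Q, and R only — synapomorphy for {A, B, Q, R}.
elongate rostrum (derived state 'present') is shared by Q and R — a synapomorphy uniting that clade.
All ingroup taxa share the derived state 'present' for pollen tricolpate; it defines the ingroup but does not resolve relationships within it.
Only A and B show the derived state 'present' for wing venation reduced, supporting them as a clade.
Most parsimonious ingroup topology: (((Q,R),(B,A)),D).
Q and A share a more recent common ancestor with each other than either does with D, so D is the least closely related of the three.

D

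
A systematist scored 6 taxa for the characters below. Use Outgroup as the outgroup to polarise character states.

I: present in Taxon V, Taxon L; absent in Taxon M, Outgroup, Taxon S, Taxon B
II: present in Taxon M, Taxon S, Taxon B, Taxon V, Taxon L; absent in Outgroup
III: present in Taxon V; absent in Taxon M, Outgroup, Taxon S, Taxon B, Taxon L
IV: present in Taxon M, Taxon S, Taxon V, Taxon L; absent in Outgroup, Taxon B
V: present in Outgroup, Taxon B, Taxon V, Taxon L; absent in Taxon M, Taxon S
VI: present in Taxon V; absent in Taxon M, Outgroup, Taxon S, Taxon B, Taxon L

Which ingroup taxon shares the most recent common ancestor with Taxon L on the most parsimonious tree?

Character polarity is set by the outgroup: the derived state is whichever differs from the outgroup's state, so for V the derived state is 'absent', and for the remaining characters it is 'present'.
I: derived state 'present' in Taxon L and Taxon V only — synapomorphy for {Taxon L, Taxon V}.
All ingroup taxa share the derived state 'present' for II; it defines the ingroup but does not resolve relationships within it.
III: derived state 'present' in Taxon V only — an autapomorphy, so it tells us nothing about relationships among taxa.
IV: derived state 'present' in Taxon L, Taxon M, Taxon S, and Taxon V only — synapomorphy for {Taxon L, Taxon M, Taxon S, Taxon V}.
Only Taxon M and Taxon S show the derived state 'absent' for V, supporting them as a clade.
VI: derived state 'present' in Taxon V only — an autapomorphy, so it tells us nothing about relationships among taxa.
Most parsimonious ingroup topology: (((Taxon S,Taxon M),(Taxon L,Taxon V)),Taxon B).
Taxon L and Taxon V form a cherry on this tree, so they are sister taxa.

Taxon V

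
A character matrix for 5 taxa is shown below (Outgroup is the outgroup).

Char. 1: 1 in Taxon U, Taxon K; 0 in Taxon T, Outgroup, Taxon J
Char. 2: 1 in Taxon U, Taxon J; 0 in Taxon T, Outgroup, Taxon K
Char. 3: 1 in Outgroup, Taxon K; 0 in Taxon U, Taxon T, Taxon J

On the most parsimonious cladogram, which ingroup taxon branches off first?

Taxon K

Character polarity is set by the outgroup: the derived state is whichever differs from the outgroup's state, so for Char. 3 the derived state is '0', and for the remaining characters it is '1'.
Char. 1 groups Taxon K and Taxon U, which is incompatible with the clades supported by the remaining characters; treating it as convergent (homoplasy) costs fewer steps than any alternative tree.
Only Taxon J and Taxon U show the derived state '1' for Char. 2, supporting them as a clade.
Char. 3: derived state '0' in Taxon J, Taxon T, and Taxon U only — synapomorphy for {Taxon J, Taxon T, Taxon U}.
Most parsimonious ingroup topology: ((Taxon T,(Taxon J,Taxon U)),Taxon K).
Taxon K is sister to the clade containing all other ingroup taxa, so it is the earliest-diverging (most basal) ingroup lineage.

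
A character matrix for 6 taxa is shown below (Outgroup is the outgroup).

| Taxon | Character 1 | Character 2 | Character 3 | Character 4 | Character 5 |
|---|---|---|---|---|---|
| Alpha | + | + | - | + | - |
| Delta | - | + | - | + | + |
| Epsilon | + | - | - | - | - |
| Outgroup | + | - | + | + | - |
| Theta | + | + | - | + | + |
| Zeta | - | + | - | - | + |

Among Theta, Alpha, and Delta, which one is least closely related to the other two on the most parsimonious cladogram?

Alpha

Character polarity is set by the outgroup: the derived state is whichever differs from the outgroup's state, so for Character 1, Character 3, Character 4 the derived state is '-', and for the remaining characters it is '+'.
Character 1: derived state '-' in Delta and Zeta only — synapomorphy for {Delta, Zeta}.
Only Alpha, Delta, Theta, and Zeta show the derived state '+' for Character 2, supporting them as a clade.
Character 3 (derived state '-') is shared by all ingroup taxa — unites the whole ingroup.
Character 4 (state '-') occurs in Epsilon and Zeta but conflicts with the nesting implied by the other characters — most parsimoniously interpreted as homoplasy.
Only Delta, Theta, and Zeta show the derived state '+' for Character 5, supporting them as a clade.
Most parsimonious ingroup topology: (Epsilon,(Alpha,((Delta,Zeta),Theta))).
Theta and Delta share a more recent common ancestor with each other than either does with Alpha, so Alpha is the least closely related of the three.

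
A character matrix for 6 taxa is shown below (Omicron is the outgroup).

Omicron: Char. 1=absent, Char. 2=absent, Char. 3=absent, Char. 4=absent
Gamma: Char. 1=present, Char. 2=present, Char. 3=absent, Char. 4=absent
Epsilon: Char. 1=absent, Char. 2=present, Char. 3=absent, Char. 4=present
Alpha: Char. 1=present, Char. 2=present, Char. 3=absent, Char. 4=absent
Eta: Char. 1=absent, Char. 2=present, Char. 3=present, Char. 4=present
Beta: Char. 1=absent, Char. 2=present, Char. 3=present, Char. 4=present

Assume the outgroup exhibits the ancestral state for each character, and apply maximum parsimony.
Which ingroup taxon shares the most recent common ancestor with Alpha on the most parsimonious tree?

The outgroup has state 'absent' for every character, so 'present' is the derived state throughout.
Char. 1 (derived state 'present') is shared by Alpha and Gamma — a synapomorphy uniting that clade.
All ingroup taxa share the derived state 'present' for Char. 2; it defines the ingroup but does not resolve relationships within it.
Char. 3 (derived state 'present') is shared by Beta and Eta — a synapomorphy uniting that clade.
Char. 4: derived state 'present' in Beta, Epsilon, and Eta only — synapomorphy for {Beta, Epsilon, Eta}.
Most parsimonious ingroup topology: ((Gamma,Alpha),(Epsilon,(Eta,Beta))).
Alpha and Gamma form a cherry on this tree, so they are sister taxa.

Gamma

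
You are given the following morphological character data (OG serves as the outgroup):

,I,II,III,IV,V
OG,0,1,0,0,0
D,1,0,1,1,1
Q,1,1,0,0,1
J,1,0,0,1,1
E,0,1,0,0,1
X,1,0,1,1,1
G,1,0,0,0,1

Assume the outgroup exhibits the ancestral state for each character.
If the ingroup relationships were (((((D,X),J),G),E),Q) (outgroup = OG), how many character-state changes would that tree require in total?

6

Map each character onto (((((D,X),J),G),E),Q) (rooted by OG) and count the minimum state changes it requires (Fitch parsimony):
I: 2; II: 1; III: 1; IV: 1; V: 1.
Total tree length = 6.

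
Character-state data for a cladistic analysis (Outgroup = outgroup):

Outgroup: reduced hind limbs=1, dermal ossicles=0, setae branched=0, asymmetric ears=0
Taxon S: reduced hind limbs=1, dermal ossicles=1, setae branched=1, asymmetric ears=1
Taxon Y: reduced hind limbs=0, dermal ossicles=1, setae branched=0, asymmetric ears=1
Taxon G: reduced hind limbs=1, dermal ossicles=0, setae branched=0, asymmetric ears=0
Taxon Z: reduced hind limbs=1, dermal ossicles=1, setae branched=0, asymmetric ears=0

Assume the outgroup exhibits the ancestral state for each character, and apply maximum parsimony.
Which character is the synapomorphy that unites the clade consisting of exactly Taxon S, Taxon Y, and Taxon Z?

dermal ossicles

Character polarity is set by the outgroup: the derived state is whichever differs from the outgroup's state, so for reduced hind limbs the derived state is '0', and for the remaining characters it is '1'.
reduced hind limbs (derived state '0') is unique to Taxon Y (autapomorphy; uninformative for grouping).
Only Taxon S, Taxon Y, and Taxon Z show the derived state '1' for dermal ossicles, supporting them as a clade.
setae branched: derived state '1' in Taxon S only — an autapomorphy, so it tells us nothing about relationships among taxa.
Only Taxon S and Taxon Y show the derived state '1' for asymmetric ears, supporting them as a clade.
Most parsimonious ingroup topology: ((Taxon Z,(Taxon S,Taxon Y)),Taxon G).
The clade {Taxon S, Taxon Y, Taxon Z} is supported by dermal ossicles: its derived state '1' occurs in exactly those taxa and in no other taxon (including the outgroup).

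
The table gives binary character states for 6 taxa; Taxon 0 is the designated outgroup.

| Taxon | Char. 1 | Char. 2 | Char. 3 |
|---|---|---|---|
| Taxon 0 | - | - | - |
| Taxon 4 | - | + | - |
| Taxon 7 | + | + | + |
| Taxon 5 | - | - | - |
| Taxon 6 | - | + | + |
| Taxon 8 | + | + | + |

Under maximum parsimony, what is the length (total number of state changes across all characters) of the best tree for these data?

3

The outgroup has state '-' for every character, so '+' is the derived state throughout.
Char. 1: derived state '+' in Taxon 7 and Taxon 8 only — synapomorphy for {Taxon 7, Taxon 8}.
Char. 2: derived state '+' in Taxon 4, Taxon 6, Taxon 7, and Taxon 8 only — synapomorphy for {Taxon 4, Taxon 6, Taxon 7, Taxon 8}.
Only Taxon 6, Taxon 7, and Taxon 8 show the derived state '+' for Char. 3, supporting them as a clade.
Most parsimonious ingroup topology: ((Taxon 4,((Taxon 7,Taxon 8),Taxon 6)),Taxon 5).
Changes per character on this tree: Char. 1: 1; Char. 2: 1; Char. 3: 1.
Total = 3.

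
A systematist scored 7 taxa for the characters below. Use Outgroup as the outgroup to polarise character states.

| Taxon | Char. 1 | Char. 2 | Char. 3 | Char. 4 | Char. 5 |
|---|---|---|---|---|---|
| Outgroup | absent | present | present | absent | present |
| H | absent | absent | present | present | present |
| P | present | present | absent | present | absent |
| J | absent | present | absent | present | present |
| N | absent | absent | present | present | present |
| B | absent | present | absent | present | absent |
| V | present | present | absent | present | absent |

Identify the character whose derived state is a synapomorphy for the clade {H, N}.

Char. 2

Character polarity is set by the outgroup: the derived state is whichever differs from the outgroup's state, so for Char. 2, Char. 3, Char. 5 the derived state is 'absent', and for the remaining characters it is 'present'.
Char. 1 (derived state 'present') is shared by P and V — a synapomorphy uniting that clade.
Char. 2: derived state 'absent' in H and N only — synapomorphy for {H, N}.
Char. 3 (derived state 'absent') is shared by B, J, P, and V — a synapomorphy uniting that clade.
Char. 4 (derived state 'present') is shared by all ingroup taxa — unites the whole ingroup.
Char. 5: derived state 'absent' in B, P, and V only — synapomorphy for {B, P, V}.
Most parsimonious ingroup topology: ((H,N),(((P,V),B),J)).
The clade {H, N} is supported by Char. 2: its derived state 'absent' occurs in exactly those taxa and in no other taxon (including the outgroup).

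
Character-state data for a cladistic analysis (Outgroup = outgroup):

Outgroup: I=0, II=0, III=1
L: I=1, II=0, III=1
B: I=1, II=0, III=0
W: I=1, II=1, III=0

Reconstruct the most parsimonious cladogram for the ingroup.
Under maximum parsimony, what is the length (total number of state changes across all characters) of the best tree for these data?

Character polarity is set by the outgroup: the derived state is whichever differs from the outgroup's state, so for III the derived state is '0', and for the remaining characters it is '1'.
I (derived state '1') is shared by all ingroup taxa — unites the whole ingroup.
II (derived state '1') is unique to W (autapomorphy; uninformative for grouping).
Only B and W show the derived state '0' for III, supporting them as a clade.
Most parsimonious ingroup topology: (L,(B,W)).
Changes per character on this tree: I: 1; II: 1; III: 1.
Total = 3.

3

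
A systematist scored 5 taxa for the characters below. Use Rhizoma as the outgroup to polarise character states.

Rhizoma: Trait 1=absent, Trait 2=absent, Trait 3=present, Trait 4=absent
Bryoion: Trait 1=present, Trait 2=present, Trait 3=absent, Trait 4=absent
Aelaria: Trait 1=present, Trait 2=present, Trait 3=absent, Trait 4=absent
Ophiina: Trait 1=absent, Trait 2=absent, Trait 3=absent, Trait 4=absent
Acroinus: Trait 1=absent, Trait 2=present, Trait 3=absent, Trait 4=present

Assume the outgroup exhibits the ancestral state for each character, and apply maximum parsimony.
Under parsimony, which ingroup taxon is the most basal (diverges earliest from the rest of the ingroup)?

Ophiina

Character polarity is set by the outgroup: the derived state is whichever differs from the outgroup's state, so for Trait 3 the derived state is 'absent', and for the remaining characters it is 'present'.
Only Aelaria and Bryoion show the derived state 'present' for Trait 1, supporting them as a clade.
Trait 2 (derived state 'present') is shared by Acroinus, Aelaria, and Bryoion — a synapomorphy uniting that clade.
All ingroup taxa share the derived state 'absent' for Trait 3; it defines the ingroup but does not resolve relationships within it.
Trait 4 (derived state 'present') is unique to Acroinus (autapomorphy; uninformative for grouping).
Most parsimonious ingroup topology: (((Bryoion,Aelaria),Acroinus),Ophiina).
Ophiina is sister to the clade containing all other ingroup taxa, so it is the earliest-diverging (most basal) ingroup lineage.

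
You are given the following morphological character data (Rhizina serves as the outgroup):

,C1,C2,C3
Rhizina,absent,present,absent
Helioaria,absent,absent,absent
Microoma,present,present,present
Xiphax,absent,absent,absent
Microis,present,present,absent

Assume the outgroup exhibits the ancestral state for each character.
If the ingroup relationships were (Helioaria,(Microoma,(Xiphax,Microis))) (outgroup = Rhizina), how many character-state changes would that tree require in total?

Map each character onto (Helioaria,(Microoma,(Xiphax,Microis))) (rooted by Rhizina) and count the minimum state changes it requires (Fitch parsimony):
C1: 2; C2: 2; C3: 1.
Total tree length = 5.

5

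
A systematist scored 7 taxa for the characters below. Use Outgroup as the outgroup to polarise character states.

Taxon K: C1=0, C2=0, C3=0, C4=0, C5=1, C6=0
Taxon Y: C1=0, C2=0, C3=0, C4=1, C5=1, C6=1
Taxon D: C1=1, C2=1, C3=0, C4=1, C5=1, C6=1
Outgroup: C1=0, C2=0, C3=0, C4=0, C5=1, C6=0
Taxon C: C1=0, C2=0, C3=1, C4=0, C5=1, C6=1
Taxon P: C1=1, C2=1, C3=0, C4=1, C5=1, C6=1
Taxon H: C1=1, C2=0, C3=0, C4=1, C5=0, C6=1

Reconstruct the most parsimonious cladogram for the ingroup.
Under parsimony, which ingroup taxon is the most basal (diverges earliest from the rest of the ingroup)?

Character polarity is set by the outgroup: the derived state is whichever differs from the outgroup's state, so for C5 the derived state is '0', and for the remaining characters it is '1'.
C1: derived state '1' in Taxon D, Taxon H, and Taxon P only — synapomorphy for {Taxon D, Taxon H, Taxon P}.
C2 (derived state '1') is shared by Taxon D and Taxon P — a synapomorphy uniting that clade.
C3: derived state '1' in Taxon C only — an autapomorphy, so it tells us nothing about relationships among taxa.
C4: derived state '1' in Taxon D, Taxon H, Taxon P, and Taxon Y only — synapomorphy for {Taxon D, Taxon H, Taxon P, Taxon Y}.
C5: derived state '0' in Taxon H only — an autapomorphy, so it tells us nothing about relationships among taxa.
C6: derived state '1' in Taxon C, Taxon D, Taxon H, Taxon P, and Taxon Y only — synapomorphy for {Taxon C, Taxon D, Taxon H, Taxon P, Taxon Y}.
Most parsimonious ingroup topology: (((Taxon Y,(Taxon H,(Taxon D,Taxon P))),Taxon C),Taxon K).
Taxon K is sister to the clade containing all other ingroup taxa, so it is the earliest-diverging (most basal) ingroup lineage.

Taxon K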